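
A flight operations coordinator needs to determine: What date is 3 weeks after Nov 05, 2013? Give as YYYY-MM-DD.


Start: 2013-11-05
Weeks to add: 3
Convert to days: 3 x 7 = 21 days
Add 21 days to 2013-11-05
Result: 2013-11-26

2013-11-26


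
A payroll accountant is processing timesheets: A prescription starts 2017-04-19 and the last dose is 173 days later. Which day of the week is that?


Start: 2017-04-19 (Wednesday)
Step 1 - find target date: add 173 days
  2017-04-19 + 173 days = 2017-10-09
Step 2 - day of week:
  173 mod 7 = 5
  Wednesday + 5 days -> Monday
Result: Monday (2017-10-09)

Monday


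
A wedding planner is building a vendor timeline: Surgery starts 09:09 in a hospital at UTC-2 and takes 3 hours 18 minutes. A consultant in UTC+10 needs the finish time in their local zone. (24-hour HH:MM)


Start: 09:09 in UTC-2
Step 1 - add duration:
  minutes: 9 + 18 = 27
  hours: 9 + 3 + 0 = 12
  end in UTC-2: 12:27
Step 2 - convert UTC-2 -> UTC+10:
  offset difference: 10 - (-2) = 12 hours
  12 + (12) = 24 -> mod 24 = 0
Result: 00:27 in UTC+10

00:27


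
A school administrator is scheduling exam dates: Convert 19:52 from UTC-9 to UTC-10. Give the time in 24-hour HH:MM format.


Local time: 19:52 at UTC-9 (offset -9h)
Target zone: UTC-10 (offset -10h)
Difference: -10 - (-9) = -1 hours
Calculation: 19 + (-1) = 18
Result: 18:52

18:52


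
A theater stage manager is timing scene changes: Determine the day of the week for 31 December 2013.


Date: 2013-12-31
January 1, 2013 is a Tuesday
Day of year: 365
Offset from Jan 1: 364 days
364 mod 7 = 0
Result: Tuesday

Tuesday


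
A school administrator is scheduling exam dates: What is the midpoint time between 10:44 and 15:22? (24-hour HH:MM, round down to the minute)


Start time: 10:44 = 644 minutes from midnight
End time: 15:22 = 922 minutes from midnight
Sum: 644 + 922 = 1566
Midpoint: 1566 / 2 = 783 minutes
Convert: 783 / 60 = 13 hours, 3 minutes
Result: 13:03

13:03


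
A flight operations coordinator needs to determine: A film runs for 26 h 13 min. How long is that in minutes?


Hours: 26
Minutes: 13
Convert hours to minutes: 26 x 60 = 1560
Add remaining minutes: 1560 + 13 = 1573

1573


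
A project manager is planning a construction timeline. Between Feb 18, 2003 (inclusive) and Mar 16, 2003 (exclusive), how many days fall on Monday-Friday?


Start: 2003-02-18 (Tuesday)
End (exclusive): 2003-03-16 (Sunday)
Total calendar days: 26
Full weeks: 26 // 7 = 3 -> 15 weekdays
Remaining 5 days starting on Tuesday:
  Tue(w), Wed(w), Thu(w), Fri(w), Sat(-) -> 4 weekdays
Total business days: 15 + 4 = 19

19


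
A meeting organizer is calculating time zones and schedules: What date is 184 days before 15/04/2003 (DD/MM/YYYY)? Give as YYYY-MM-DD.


Start: 2003-04-15
Subtracting 184 days
Days already passed in April: 15
After going back through April: 169 more days to subtract
March 2003: 31 days, 138 remaining
February 2003: 28 days, 110 remaining
January 2003: 31 days, 79 remaining
December 2002: 31 days, 48 remaining
Result: 2002-10-13

2002-10-13


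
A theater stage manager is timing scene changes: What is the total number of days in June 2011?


Month: June
Year: 2011
June is a 30-day month
Total: 30 days

30


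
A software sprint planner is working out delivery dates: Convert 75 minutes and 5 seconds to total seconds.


Minutes: 75
Extra seconds: 5
Seconds per minute: 60
Minutes to seconds: 75 x 60 = 4500
Total: 4500 + 5 = 4505

4505


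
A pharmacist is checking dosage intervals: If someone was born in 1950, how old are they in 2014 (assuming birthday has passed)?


Birth year: 1950
Current year: 2014
Age = current year - birth year
Age = 2014 - 1950 = 64

64


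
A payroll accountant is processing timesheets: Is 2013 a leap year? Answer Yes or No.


Year: 2013
Divisible by 4? 2013 / 4 = 503.25 -> No
Not divisible by 4, so NOT a leap year

No


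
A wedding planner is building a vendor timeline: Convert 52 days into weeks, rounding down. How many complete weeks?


Total days: 52
Days per week: 7
Division: 52 / 7 = 7 remainder 3
Complete weeks: 7
Remaining days: 3

7


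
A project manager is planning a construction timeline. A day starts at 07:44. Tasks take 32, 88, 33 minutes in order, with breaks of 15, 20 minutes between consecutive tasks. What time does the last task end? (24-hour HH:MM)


Start: 07:44 = 464 min from midnight
  after task 1 (32 min): 08:16
  after break (15 min): 08:31
  after task 2 (88 min): 09:59
  after break (20 min): 10:19
  after task 3 (33 min): 10:52
Total elapsed: 188 minutes
End time: 10:52

10:52


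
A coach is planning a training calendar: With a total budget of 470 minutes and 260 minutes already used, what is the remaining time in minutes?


Total budget: 470 minutes
Time used: 260 minutes
Remaining: 470 - 260 = 210 minutes
Percent used: 55.3%
Percent remaining: 44.7%

210


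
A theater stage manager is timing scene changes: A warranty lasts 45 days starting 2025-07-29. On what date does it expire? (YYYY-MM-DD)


Start: 2025-07-29
Adding 45 days
Days remaining in July: 2
After July: 43 days still to add
August 2025: 31 days, 12 remaining
September 2025 has 30 days, need 12
Result: 2025-09-12

2025-09-12


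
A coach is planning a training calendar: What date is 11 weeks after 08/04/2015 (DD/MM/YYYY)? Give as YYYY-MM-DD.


Start: 2015-04-08
Weeks to add: 11
Convert to days: 11 x 7 = 77 days
Add 77 days to 2015-04-08
Result: 2015-06-24

2015-06-24


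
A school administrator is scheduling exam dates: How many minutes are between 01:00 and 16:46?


Start time: 01:00 = 60 minutes from midnight
End time: 16:46 = 1006 minutes from midnight
Difference: 1006 - 60 = 946 minutes
That is 15 hours and 46 minutes

946


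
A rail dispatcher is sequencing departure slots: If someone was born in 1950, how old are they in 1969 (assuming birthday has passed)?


Birth year: 1950
Current year: 1969
Age = current year - birth year
Age = 1969 - 1950 = 19

19


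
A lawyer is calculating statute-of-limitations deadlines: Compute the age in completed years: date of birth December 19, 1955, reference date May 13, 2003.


Birth: 1955-12-19
Reference: 2003-05-13
Year difference: 2003 - 1955 = 48
Has birthday (12-19) occurred by 05-13? No
Birthday not yet reached this year -> subtract 1
Age in full years: 47

47


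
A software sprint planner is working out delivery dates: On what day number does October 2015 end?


Month: October
Year: 2015
October is a 31-day month
Total: 31 days

31


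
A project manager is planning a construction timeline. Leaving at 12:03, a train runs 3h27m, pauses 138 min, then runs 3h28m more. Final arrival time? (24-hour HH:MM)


Depart: 12:03
Leg 1: +207 min -> 15:30
Layover: +138 min -> 17:48
Leg 2: +208 min -> 21:16
Total travel: 553 minutes = 9h 13m
Arrival: 21:16

21:16


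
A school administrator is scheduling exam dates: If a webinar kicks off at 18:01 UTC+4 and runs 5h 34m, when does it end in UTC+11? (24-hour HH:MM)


Start: 18:01 in UTC+4
Step 1 - add duration:
  minutes: 1 + 34 = 35
  hours: 18 + 5 + 0 = 23
  end in UTC+4: 23:35
Step 2 - convert UTC+4 -> UTC+11:
  offset difference: 11 - (4) = 7 hours
  23 + (7) = 30 -> mod 24 = 6
Result: 06:35 in UTC+11

06:35


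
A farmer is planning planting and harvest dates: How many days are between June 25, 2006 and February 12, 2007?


Start date: 2006-06-25
End date: 2007-02-12
Jun 2006: +6 days
Jul 2006: +31 days
Aug 2006: +31 days
... (6 more months)
Total: 232 days

232


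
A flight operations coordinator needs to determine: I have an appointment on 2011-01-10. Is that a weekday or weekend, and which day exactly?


Date: 2011-01-10
January 1, 2011 is a Saturday
Day of year: 10
Offset from Jan 1: 9 days
9 mod 7 = 2
Result: Monday

Monday


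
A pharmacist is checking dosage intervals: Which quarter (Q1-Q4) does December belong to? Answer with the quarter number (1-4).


Month: December (month 12)
Q1: January-March (months 1-3)
Q2: April-June (months 4-6)
Q3: July-September (months 7-9)
Q4: October-December (months 10-12)
Month 12 falls in Q4

4


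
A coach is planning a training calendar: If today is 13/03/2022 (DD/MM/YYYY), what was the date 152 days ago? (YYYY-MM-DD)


Start: 2022-03-13
Subtracting 152 days
Days already passed in March: 13
After going back through March: 139 more days to subtract
February 2022: 28 days, 111 remaining
January 2022: 31 days, 80 remaining
December 2021: 31 days, 49 remaining
November 2021: 30 days, 19 remaining
Result: 2021-10-12

2021-10-12


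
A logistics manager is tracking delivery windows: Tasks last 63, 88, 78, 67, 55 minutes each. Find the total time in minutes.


Durations: 63, 88, 78, 67, 55
Running sum: 63
+ 88 = 151
+ 78 = 229
+ 67 = 296
+ 55 = 351
Total duration: 351 minutes
That is 5 hours and 51 minutes

351


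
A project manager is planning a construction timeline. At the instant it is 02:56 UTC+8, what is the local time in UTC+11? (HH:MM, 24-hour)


Local time: 02:56 at UTC+8 (offset 8h)
Target zone: UTC+11 (offset 11h)
Difference: 11 - (8) = 3 hours
Calculation: 2 + (3) = 5
Result: 05:56

05:56


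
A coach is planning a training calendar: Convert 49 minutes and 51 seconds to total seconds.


Minutes: 49
Extra seconds: 51
Seconds per minute: 60
Minutes to seconds: 49 x 60 = 2940
Total: 2940 + 51 = 2991

2991


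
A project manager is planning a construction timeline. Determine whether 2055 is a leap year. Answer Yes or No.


Year: 2055
Divisible by 4? 2055 / 4 = 513.75 -> No
Not divisible by 4, so NOT a leap year

No


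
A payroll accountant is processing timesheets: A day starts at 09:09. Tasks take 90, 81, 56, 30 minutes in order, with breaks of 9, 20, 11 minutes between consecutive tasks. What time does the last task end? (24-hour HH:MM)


Start: 09:09 = 549 min from midnight
  after task 1 (90 min): 10:39
  after break (9 min): 10:48
  after task 2 (81 min): 12:09
  after break (20 min): 12:29
  after task 3 (56 min): 13:25
  after break (11 min): 13:36
  after task 4 (30 min): 14:06
Total elapsed: 297 minutes
End time: 14:06

14:06


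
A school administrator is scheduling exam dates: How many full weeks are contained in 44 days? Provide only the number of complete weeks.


Total days: 44
Days per week: 7
Division: 44 / 7 = 6 remainder 2
Complete weeks: 6
Remaining days: 2

6


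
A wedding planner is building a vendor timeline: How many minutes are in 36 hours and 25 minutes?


Hours: 36
Minutes: 25
Convert hours to minutes: 36 x 60 = 2160
Add remaining minutes: 2160 + 25 = 2185

2185


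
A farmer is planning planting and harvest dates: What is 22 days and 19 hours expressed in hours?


Days: 22
Extra hours: 19
Hours per day: 24
Days to hours: 22 x 24 = 528
Total: 528 + 19 = 547

547


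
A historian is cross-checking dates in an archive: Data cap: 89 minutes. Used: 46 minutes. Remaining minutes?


Total budget: 89 minutes
Time used: 46 minutes
Remaining: 89 - 46 = 43 minutes
Percent used: 51.7%
Percent remaining: 48.3%

43


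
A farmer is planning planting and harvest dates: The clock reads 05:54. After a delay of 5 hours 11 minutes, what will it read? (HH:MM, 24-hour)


Start time: 05:54
Adding: 5 hours 11 minutes
Minutes: 54 + 11 = 65
Minute overflow: 65 >= 60, so carry 1 hour, minutes = 5
Hours: 5 + 5 + 1 = 11
Result: 11:05

11:05


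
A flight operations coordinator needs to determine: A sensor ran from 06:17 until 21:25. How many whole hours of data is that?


Start: 06:17
End: 21:25
Hour difference: 21 - 6 = 15 hours
Minute difference: 25 - 17 = 8 minutes
Total minutes: 908
Complete hours: 908 / 60 = 15 (remainder 8)

15


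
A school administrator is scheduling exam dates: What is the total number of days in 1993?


Year: 1993
Check leap year rules:
Divisible by 4? No
1993 is not a leap year
Days: 365

365


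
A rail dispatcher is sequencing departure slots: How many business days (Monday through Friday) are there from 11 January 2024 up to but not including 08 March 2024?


Start: 2024-01-11 (Thursday)
End (exclusive): 2024-03-08 (Friday)
Total calendar days: 57
Full weeks: 57 // 7 = 8 -> 40 weekdays
Remaining 1 days starting on Thursday:
  Thu(w) -> 1 weekdays
Total business days: 40 + 1 = 41

41


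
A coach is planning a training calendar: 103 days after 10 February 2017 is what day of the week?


Start: 2017-02-10 (Friday)
Step 1 - find target date: add 103 days
  2017-02-10 + 103 days = 2017-05-24
Step 2 - day of week:
  103 mod 7 = 5
  Friday + 5 days -> Wednesday
Result: Wednesday (2017-05-24)

Wednesday


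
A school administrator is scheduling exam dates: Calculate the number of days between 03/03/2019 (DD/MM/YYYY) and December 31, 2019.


Start: March 03, 2019
End: December 31, 2019
Days left in March: 28
April: 30
May: 31
June: 30
July: 31
... plus remaining months
Sum of remaining months: 275
Total: 28 + 275 = 303

303


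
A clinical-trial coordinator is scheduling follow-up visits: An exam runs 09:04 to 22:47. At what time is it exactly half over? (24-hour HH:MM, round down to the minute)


Start time: 09:04 = 544 minutes from midnight
End time: 22:47 = 1367 minutes from midnight
Sum: 544 + 1367 = 1911
Midpoint: 1911 / 2 = 955 minutes
Convert: 955 / 60 = 15 hours, 55 minutes
Result: 15:55

15:55


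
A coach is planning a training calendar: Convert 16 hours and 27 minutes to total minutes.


Hours: 16
Extra minutes: 27
Minutes per hour: 60
Hours to minutes: 16 x 60 = 960
Total: 960 + 27 = 987

987


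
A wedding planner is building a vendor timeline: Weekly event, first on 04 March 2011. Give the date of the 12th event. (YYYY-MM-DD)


First occurrence: 2011-03-04 (occurrence 1)
Each occurrence is 7 days after the previous.
Occurrence 12 is 11 weeks after the first.
11 weeks = 77 days
2011-03-04 + 77 days = 2011-05-20

2011-05-20


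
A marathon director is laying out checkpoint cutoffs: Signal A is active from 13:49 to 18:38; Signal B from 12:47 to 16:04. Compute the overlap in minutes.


Interval A: [829, 1118] minutes from midnight
Interval B: [767, 964] minutes from midnight
Overlap start = max(829, 767) = 829
Overlap end = min(1118, 964) = 964
Overlap = 964 - 829 = 135 minutes

135


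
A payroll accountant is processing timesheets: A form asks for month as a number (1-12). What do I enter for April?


Calendar month order:
3. March
4. April <--
5. May
April is month number 4

4


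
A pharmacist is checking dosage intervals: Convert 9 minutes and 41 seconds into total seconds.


Minutes: 9
Seconds: 41
Convert minutes to seconds: 9 x 60 = 540
Add remaining seconds: 540 + 41 = 581

581


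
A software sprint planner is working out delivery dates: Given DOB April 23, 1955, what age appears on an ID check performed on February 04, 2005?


Birth: 1955-04-23
Reference: 2005-02-04
Year difference: 2005 - 1955 = 50
Has birthday (04-23) occurred by 02-04? No
Birthday not yet reached this year -> subtract 1
Age in full years: 49

49


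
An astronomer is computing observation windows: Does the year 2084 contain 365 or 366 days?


Year: 2084
Check leap year rules:
Divisible by 4? Yes
Divisible by 100? No
2084 is a leap year
Days: 366

366


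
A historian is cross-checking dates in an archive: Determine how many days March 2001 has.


Month: March
Year: 2001
March is a 31-day month
Total: 31 days

31


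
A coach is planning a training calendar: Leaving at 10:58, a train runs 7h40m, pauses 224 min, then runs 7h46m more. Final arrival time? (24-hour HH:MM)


Depart: 10:58
Leg 1: +460 min -> 18:38
Layover: +224 min -> 22:22
Leg 2: +466 min -> 06:08
Total travel: 1150 minutes = 19h 10m
Arrival: 06:08

06:08


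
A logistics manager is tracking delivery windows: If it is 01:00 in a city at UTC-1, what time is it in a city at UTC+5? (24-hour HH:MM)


Local time: 01:00 at UTC-1 (offset -1h)
Target zone: UTC+5 (offset 5h)
Difference: 5 - (-1) = 6 hours
Calculation: 1 + (6) = 7
Result: 07:00

07:00


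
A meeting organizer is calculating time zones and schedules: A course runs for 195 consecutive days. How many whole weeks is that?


Total days: 195
Days per week: 7
Division: 195 / 7 = 27 remainder 6
Complete weeks: 27
Remaining days: 6

27


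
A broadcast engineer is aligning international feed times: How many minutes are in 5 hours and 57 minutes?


Hours: 5
Minutes: 57
Convert hours to minutes: 5 x 60 = 300
Add remaining minutes: 300 + 57 = 357

357


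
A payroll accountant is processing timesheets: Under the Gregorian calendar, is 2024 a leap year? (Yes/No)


Year: 2024
Divisible by 4? 2024 / 4 = 506.0 -> Yes
Divisible by 100? 2024 / 100 = 20.24 -> No
Divisible by 4 but not 100, so it IS a leap year

Yes


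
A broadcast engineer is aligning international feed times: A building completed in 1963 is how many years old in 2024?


Birth year: 1963
Current year: 2024
Age = current year - birth year
Age = 2024 - 1963 = 61

61


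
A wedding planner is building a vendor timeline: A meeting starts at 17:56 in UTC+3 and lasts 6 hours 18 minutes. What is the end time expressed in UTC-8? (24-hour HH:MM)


Start: 17:56 in UTC+3
Step 1 - add duration:
  minutes: 56 + 18 = 74 (carry 1h)
  hours: 17 + 6 + 1 = 24
  end in UTC+3: 00:14
Step 2 - convert UTC+3 -> UTC-8:
  offset difference: -8 - (3) = -11 hours
  0 + (-11) = -11 -> mod 24 = 13
Result: 13:14 in UTC-8

13:14


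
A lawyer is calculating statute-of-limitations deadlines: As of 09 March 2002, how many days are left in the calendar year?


Start: March 09, 2002
End: December 31, 2002
Days left in March: 22
April: 30
May: 31
June: 30
July: 31
... plus remaining months
Sum of remaining months: 275
Total: 22 + 275 = 297

297


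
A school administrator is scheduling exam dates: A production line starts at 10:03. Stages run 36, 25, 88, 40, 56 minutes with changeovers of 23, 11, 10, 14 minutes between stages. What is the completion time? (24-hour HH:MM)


Start: 10:03 = 603 min from midnight
  after task 1 (36 min): 10:39
  after break (23 min): 11:02
  after task 2 (25 min): 11:27
  after break (11 min): 11:38
  after task 3 (88 min): 13:06
  after break (10 min): 13:16
  after task 4 (40 min): 13:56
  after break (14 min): 14:10
  after task 5 (56 min): 15:06
Total elapsed: 303 minutes
End time: 15:06

15:06


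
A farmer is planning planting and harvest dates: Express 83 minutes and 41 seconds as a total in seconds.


Minutes: 83
Seconds: 41
Convert minutes to seconds: 83 x 60 = 4980
Add remaining seconds: 4980 + 41 = 5021

5021


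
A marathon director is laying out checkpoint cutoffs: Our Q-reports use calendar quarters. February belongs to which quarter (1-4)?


Month: February (month 2)
Q1: January-March (months 1-3)
Q2: April-June (months 4-6)
Q3: July-September (months 7-9)
Q4: October-December (months 10-12)
Month 2 falls in Q1

1


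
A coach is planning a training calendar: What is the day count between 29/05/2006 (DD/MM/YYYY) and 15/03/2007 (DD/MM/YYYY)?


Start date: 2006-05-29
End date: 2007-03-15
May 2006: +3 days
Jun 2006: +30 days
Jul 2006: +31 days
... (8 more months)
Total: 290 days

290


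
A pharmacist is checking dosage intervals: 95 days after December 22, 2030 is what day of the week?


Start: 2030-12-22 (Sunday)
Step 1 - find target date: add 95 days
  2030-12-22 + 95 days = 2031-03-27
Step 2 - day of week:
  95 mod 7 = 4
  Sunday + 4 days -> Thursday
Result: Thursday (2031-03-27)

Thursday


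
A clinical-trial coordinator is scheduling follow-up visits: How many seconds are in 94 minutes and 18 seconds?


Minutes: 94
Extra seconds: 18
Seconds per minute: 60
Minutes to seconds: 94 x 60 = 5640
Total: 5640 + 18 = 5658

5658


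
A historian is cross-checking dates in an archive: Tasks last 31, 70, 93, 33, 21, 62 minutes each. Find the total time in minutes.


Durations: 31, 70, 93, 33, 21, 62
Running sum: 31
+ 70 = 101
+ 93 = 194
+ 33 = 227
+ 21 = 248
+ 62 = 310
Total duration: 310 minutes
That is 5 hours and 10 minutes

310


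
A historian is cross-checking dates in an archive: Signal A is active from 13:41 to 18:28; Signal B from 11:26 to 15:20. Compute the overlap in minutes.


Interval A: [821, 1108] minutes from midnight
Interval B: [686, 920] minutes from midnight
Overlap start = max(821, 686) = 821
Overlap end = min(1108, 920) = 920
Overlap = 920 - 821 = 99 minutes

99


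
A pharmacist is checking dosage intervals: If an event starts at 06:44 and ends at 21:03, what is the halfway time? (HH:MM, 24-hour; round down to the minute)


Start time: 06:44 = 404 minutes from midnight
End time: 21:03 = 1263 minutes from midnight
Sum: 404 + 1263 = 1667
Midpoint: 1667 / 2 = 833 minutes
Convert: 833 / 60 = 13 hours, 53 minutes
Result: 13:53

13:53


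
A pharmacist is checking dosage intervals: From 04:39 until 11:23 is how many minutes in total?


Start time: 04:39 = 279 minutes from midnight
End time: 11:23 = 683 minutes from midnight
Difference: 683 - 279 = 404 minutes
That is 6 hours and 44 minutes

404


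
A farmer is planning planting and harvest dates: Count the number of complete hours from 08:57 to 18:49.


Start: 08:57
End: 18:49
Hour difference: 18 - 8 = 10 hours
Minute difference: 49 - 57 = -8 minutes
Total minutes: 592
Complete hours: 592 / 60 = 9 (remainder 52)

9


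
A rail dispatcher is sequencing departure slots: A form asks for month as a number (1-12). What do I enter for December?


Calendar month order:
11. November
12. December <--
December is month number 12

12


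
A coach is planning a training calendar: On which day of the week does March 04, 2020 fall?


Date: 2020-03-04
January 1, 2020 is a Wednesday
Day of year: 64
Offset from Jan 1: 63 days
63 mod 7 = 0
Result: Wednesday

Wednesday


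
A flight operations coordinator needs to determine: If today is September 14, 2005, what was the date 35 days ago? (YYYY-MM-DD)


Start: 2005-09-14
Subtracting 35 days
Days already passed in September: 14
After going back through September: 21 more days to subtract
August 2005 has 31 days, need 21
Result: 2005-08-10

2005-08-10


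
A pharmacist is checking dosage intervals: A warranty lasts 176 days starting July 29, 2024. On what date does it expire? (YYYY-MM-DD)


Start: 2024-07-29
Adding 176 days
Days remaining in July: 2
After July: 174 days still to add
August 2024: 31 days, 143 remaining
September 2024: 30 days, 113 remaining
October 2024: 31 days, 82 remaining
November 2024: 30 days, 52 remaining
Result: 2025-01-21

2025-01-21


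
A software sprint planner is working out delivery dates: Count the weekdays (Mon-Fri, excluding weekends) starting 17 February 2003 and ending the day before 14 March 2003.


Start: 2003-02-17 (Monday)
End (exclusive): 2003-03-14 (Friday)
Total calendar days: 25
Full weeks: 25 // 7 = 3 -> 15 weekdays
Remaining 4 days starting on Monday:
  Mon(w), Tue(w), Wed(w), Thu(w) -> 4 weekdays
Total business days: 15 + 4 = 19

19


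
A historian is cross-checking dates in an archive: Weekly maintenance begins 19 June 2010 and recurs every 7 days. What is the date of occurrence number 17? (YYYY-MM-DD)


First occurrence: 2010-06-19 (occurrence 1)
Each occurrence is 7 days after the previous.
Occurrence 17 is 16 weeks after the first.
16 weeks = 112 days
2010-06-19 + 112 days = 2010-10-09

2010-10-09


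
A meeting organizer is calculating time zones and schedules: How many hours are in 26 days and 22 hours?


Days: 26
Extra hours: 22
Hours per day: 24
Days to hours: 26 x 24 = 624
Total: 624 + 22 = 646

646


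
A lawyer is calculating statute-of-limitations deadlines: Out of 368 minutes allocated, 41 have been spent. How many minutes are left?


Total budget: 368 minutes
Time used: 41 minutes
Remaining: 368 - 41 = 327 minutes
Percent used: 11.1%
Percent remaining: 88.9%

327


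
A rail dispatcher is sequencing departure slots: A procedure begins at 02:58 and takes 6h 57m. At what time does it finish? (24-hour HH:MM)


Start time: 02:58
Adding: 6 hours 57 minutes
Minutes: 58 + 57 = 115
Minute overflow: 115 >= 60, so carry 1 hour, minutes = 55
Hours: 2 + 6 + 1 = 9
Result: 09:55

09:55


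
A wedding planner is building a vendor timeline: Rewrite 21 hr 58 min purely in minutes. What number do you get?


Hours: 21
Extra minutes: 58
Minutes per hour: 60
Hours to minutes: 21 x 60 = 1260
Total: 1260 + 58 = 1318

1318


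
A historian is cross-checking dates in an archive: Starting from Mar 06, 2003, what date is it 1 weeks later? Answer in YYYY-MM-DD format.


Start: 2003-03-06
Weeks to add: 1
Convert to days: 1 x 7 = 7 days
Add 7 days to 2003-03-06
Result: 2003-03-13

2003-03-13


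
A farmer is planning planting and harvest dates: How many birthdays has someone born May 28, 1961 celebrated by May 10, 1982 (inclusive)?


Birth: 1961-05-28
Reference: 1982-05-10
Year difference: 1982 - 1961 = 21
Has birthday (05-28) occurred by 05-10? No
Birthday not yet reached this year -> subtract 1
Age in full years: 20

20


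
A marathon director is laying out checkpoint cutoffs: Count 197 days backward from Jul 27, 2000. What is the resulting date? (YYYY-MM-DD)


Start: 2000-07-27
Subtracting 197 days
Days already passed in July: 27
After going back through July: 170 more days to subtract
June 2000: 30 days, 140 remaining
May 2000: 31 days, 109 remaining
April 2000: 30 days, 79 remaining
March 2000: 31 days, 48 remaining
Result: 2000-01-12

2000-01-12


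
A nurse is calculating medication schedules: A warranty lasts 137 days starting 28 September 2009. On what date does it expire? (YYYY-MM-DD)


Start: 2009-09-28
Adding 137 days
Days remaining in September: 2
After September: 135 days still to add
October 2009: 31 days, 104 remaining
November 2009: 30 days, 74 remaining
December 2009: 31 days, 43 remaining
January 2010: 31 days, 12 remaining
Result: 2010-02-12

2010-02-12


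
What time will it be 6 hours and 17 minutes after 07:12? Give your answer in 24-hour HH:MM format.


Start time: 07:12
Adding: 6 hours 17 minutes
Minutes: 12 + 17 = 29
Hours: 7 + 6 + 0 = 13
Result: 13:29

13:29


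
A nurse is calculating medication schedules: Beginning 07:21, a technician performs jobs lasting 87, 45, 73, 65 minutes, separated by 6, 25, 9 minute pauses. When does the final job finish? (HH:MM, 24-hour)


Start: 07:21 = 441 min from midnight
  after task 1 (87 min): 08:48
  after break (6 min): 08:54
  after task 2 (45 min): 09:39
  after break (25 min): 10:04
  after task 3 (73 min): 11:17
  after break (9 min): 11:26
  after task 4 (65 min): 12:31
Total elapsed: 310 minutes
End time: 12:31

12:31


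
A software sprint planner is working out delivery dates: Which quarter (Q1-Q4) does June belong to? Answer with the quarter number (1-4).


Month: June (month 6)
Q1: January-March (months 1-3)
Q2: April-June (months 4-6)
Q3: July-September (months 7-9)
Q4: October-December (months 10-12)
Month 6 falls in Q2

2


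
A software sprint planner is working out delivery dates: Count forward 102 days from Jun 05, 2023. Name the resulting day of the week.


Start: 2023-06-05 (Monday)
Step 1 - find target date: add 102 days
  2023-06-05 + 102 days = 2023-09-15
Step 2 - day of week:
  102 mod 7 = 4
  Monday + 4 days -> Friday
Result: Friday (2023-09-15)

Friday


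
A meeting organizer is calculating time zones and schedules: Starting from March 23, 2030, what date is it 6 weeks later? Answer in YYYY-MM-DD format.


Start: 2030-03-23
Weeks to add: 6
Convert to days: 6 x 7 = 42 days
Add 42 days to 2030-03-23
Result: 2030-05-04

2030-05-04


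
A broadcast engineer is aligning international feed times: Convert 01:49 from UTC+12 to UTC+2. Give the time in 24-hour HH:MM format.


Local time: 01:49 at UTC+12 (offset 12h)
Target zone: UTC+2 (offset 2h)
Difference: 2 - (12) = -10 hours
Calculation: 1 + (-10) = -9
Wraparound: (-9) mod 24 = 15
Result: 15:49

15:49


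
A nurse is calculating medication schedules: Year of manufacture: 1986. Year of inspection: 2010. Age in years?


Birth year: 1986
Current year: 2010
Age = current year - birth year
Age = 2010 - 1986 = 24

24


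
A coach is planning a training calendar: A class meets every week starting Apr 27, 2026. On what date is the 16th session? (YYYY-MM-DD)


First occurrence: 2026-04-27 (occurrence 1)
Each occurrence is 7 days after the previous.
Occurrence 16 is 15 weeks after the first.
15 weeks = 105 days
2026-04-27 + 105 days = 2026-08-10

2026-08-10


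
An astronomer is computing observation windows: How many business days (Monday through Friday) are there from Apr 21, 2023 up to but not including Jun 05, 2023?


Start: 2023-04-21 (Friday)
End (exclusive): 2023-06-05 (Monday)
Total calendar days: 45
Full weeks: 45 // 7 = 6 -> 30 weekdays
Remaining 3 days starting on Friday:
  Fri(w), Sat(-), Sun(-) -> 1 weekdays
Total business days: 30 + 1 = 31

31


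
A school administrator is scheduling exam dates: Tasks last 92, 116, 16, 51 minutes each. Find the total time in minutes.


Durations: 92, 116, 16, 51
Running sum: 92
+ 116 = 208
+ 16 = 224
+ 51 = 275
Total duration: 275 minutes
That is 4 hours and 35 minutes

275


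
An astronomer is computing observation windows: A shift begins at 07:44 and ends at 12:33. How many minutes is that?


Start time: 07:44 = 464 minutes from midnight
End time: 12:33 = 753 minutes from midnight
Difference: 753 - 464 = 289 minutes
That is 4 hours and 49 minutes

289


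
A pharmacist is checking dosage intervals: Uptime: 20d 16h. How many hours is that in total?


Days: 20
Extra hours: 16
Hours per day: 24
Days to hours: 20 x 24 = 480
Total: 480 + 16 = 496

496


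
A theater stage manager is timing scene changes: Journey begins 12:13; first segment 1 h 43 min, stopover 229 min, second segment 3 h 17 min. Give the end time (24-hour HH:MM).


Depart: 12:13
Leg 1: +103 min -> 13:56
Layover: +229 min -> 17:45
Leg 2: +197 min -> 21:02
Total travel: 529 minutes = 8h 49m
Arrival: 21:02

21:02


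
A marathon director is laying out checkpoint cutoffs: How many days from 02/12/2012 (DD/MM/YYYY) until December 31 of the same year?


Start: December 02, 2012
End: December 31, 2012
Days left in December: 29
Total: 29 days

29


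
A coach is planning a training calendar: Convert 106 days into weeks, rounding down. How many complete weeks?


Total days: 106
Days per week: 7
Division: 106 / 7 = 15 remainder 1
Complete weeks: 15
Remaining days: 1

15


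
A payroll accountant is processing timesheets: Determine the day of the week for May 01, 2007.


Date: 2007-05-01
January 1, 2007 is a Monday
Day of year: 121
Offset from Jan 1: 120 days
120 mod 7 = 1
Result: Tuesday

Tuesday


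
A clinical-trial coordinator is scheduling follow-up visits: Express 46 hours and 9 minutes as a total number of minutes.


Hours: 46
Extra minutes: 9
Minutes per hour: 60
Hours to minutes: 46 x 60 = 2760
Total: 2760 + 9 = 2769

2769


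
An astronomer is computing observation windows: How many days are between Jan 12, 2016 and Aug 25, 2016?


Start date: 2016-01-12
End date: 2016-08-25
Jan 2016: +20 days
Feb 2016: +29 days
Mar 2016: +31 days
... (5 more months)
Total: 226 days

226


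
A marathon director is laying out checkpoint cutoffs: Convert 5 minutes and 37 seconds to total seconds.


Minutes: 5
Extra seconds: 37
Seconds per minute: 60
Minutes to seconds: 5 x 60 = 300
Total: 300 + 37 = 337

337


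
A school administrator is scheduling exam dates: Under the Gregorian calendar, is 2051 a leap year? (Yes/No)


Year: 2051
Divisible by 4? 2051 / 4 = 512.75 -> No
Not divisible by 4, so NOT a leap year

No


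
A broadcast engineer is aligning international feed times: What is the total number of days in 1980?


Year: 1980
Check leap year rules:
Divisible by 4? Yes
Divisible by 100? No
1980 is a leap year
Days: 366

366


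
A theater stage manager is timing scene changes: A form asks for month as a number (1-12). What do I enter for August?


Calendar month order:
7. July
8. August <--
9. September
August is month number 8

8


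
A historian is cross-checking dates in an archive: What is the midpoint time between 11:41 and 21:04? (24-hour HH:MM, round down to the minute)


Start time: 11:41 = 701 minutes from midnight
End time: 21:04 = 1264 minutes from midnight
Sum: 701 + 1264 = 1965
Midpoint: 1965 / 2 = 982 minutes
Convert: 982 / 60 = 16 hours, 22 minutes
Result: 16:22

16:22


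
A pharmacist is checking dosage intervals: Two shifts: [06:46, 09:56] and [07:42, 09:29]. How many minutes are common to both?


Interval A: [406, 596] minutes from midnight
Interval B: [462, 569] minutes from midnight
Overlap start = max(406, 462) = 462
Overlap end = min(596, 569) = 569
Overlap = 569 - 462 = 107 minutes

107


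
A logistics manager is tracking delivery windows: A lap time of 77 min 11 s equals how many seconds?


Minutes: 77
Seconds: 11
Convert minutes to seconds: 77 x 60 = 4620
Add remaining seconds: 4620 + 11 = 4631

4631


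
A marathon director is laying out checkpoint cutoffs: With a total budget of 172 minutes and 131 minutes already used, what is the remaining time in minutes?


Total budget: 172 minutes
Time used: 131 minutes
Remaining: 172 - 131 = 41 minutes
Percent used: 76.2%
Percent remaining: 23.8%

41


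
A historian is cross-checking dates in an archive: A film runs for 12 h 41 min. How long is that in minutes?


Hours: 12
Minutes: 41
Convert hours to minutes: 12 x 60 = 720
Add remaining minutes: 720 + 41 = 761

761


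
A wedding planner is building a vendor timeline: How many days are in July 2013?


Month: July
Year: 2013
July is a 31-day month
Total: 31 days

31


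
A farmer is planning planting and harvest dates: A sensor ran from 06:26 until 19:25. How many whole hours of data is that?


Start: 06:26
End: 19:25
Hour difference: 19 - 6 = 13 hours
Minute difference: 25 - 26 = -1 minutes
Total minutes: 779
Complete hours: 779 / 60 = 12 (remainder 59)

12


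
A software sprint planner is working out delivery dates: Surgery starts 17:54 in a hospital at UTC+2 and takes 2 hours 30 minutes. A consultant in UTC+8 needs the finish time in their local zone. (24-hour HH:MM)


Start: 17:54 in UTC+2
Step 1 - add duration:
  minutes: 54 + 30 = 84 (carry 1h)
  hours: 17 + 2 + 1 = 20
  end in UTC+2: 20:24
Step 2 - convert UTC+2 -> UTC+8:
  offset difference: 8 - (2) = 6 hours
  20 + (6) = 26 -> mod 24 = 2
Result: 02:24 in UTC+8

02:24


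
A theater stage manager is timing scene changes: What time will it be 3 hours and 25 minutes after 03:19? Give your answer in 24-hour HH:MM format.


Start time: 03:19
Adding: 3 hours 25 minutes
Minutes: 19 + 25 = 44
Hours: 3 + 3 + 0 = 6
Result: 06:44

06:44


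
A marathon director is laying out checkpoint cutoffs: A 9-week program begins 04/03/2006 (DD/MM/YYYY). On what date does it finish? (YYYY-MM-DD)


Start: 2006-03-04
Weeks to add: 9
Convert to days: 9 x 7 = 63 days
Add 63 days to 2006-03-04
Result: 2006-05-06

2006-05-06


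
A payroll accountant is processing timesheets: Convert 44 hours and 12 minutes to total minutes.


Hours: 44
Minutes: 12
Convert hours to minutes: 44 x 60 = 2640
Add remaining minutes: 2640 + 12 = 2652

2652


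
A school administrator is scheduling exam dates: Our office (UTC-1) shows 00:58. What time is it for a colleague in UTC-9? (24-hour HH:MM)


Local time: 00:58 at UTC-1 (offset -1h)
Target zone: UTC-9 (offset -9h)
Difference: -9 - (-1) = -8 hours
Calculation: 0 + (-8) = -8
Wraparound: (-8) mod 24 = 16
Result: 16:58

16:58


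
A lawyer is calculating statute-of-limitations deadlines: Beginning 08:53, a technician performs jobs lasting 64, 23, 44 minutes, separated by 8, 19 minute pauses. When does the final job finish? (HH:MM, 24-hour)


Start: 08:53 = 533 min from midnight
  after task 1 (64 min): 09:57
  after break (8 min): 10:05
  after task 2 (23 min): 10:28
  after break (19 min): 10:47
  after task 3 (44 min): 11:31
Total elapsed: 158 minutes
End time: 11:31

11:31


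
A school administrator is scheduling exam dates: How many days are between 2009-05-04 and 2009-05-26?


Start date: 2009-05-04
End date: 2009-05-26
May 2009: +22 days
Total: 22 days

22


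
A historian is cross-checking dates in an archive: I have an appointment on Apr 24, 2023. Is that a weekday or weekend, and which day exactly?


Date: 2023-04-24
January 1, 2023 is a Sunday
Day of year: 114
Offset from Jan 1: 113 days
113 mod 7 = 1
Result: Monday

Monday


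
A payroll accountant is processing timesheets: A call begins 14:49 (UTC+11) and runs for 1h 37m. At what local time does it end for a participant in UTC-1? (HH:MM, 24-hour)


Start: 14:49 in UTC+11
Step 1 - add duration:
  minutes: 49 + 37 = 86 (carry 1h)
  hours: 14 + 1 + 1 = 16
  end in UTC+11: 16:26
Step 2 - convert UTC+11 -> UTC-1:
  offset difference: -1 - (11) = -12 hours
  16 + (-12) = 4 -> mod 24 = 4
Result: 04:26 in UTC-1

04:26


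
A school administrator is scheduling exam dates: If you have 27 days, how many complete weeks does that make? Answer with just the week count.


Total days: 27
Days per week: 7
Division: 27 / 7 = 3 remainder 6
Complete weeks: 3
Remaining days: 6

3


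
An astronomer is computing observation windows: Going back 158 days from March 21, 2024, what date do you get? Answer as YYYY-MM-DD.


Start: 2024-03-21
Subtracting 158 days
Days already passed in March: 21
After going back through March: 137 more days to subtract
February 2024: 29 days, 108 remaining
January 2024: 31 days, 77 remaining
December 2023: 31 days, 46 remaining
November 2023: 30 days, 16 remaining
Result: 2023-10-15

2023-10-15


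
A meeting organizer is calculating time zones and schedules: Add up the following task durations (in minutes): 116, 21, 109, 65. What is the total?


Durations: 116, 21, 109, 65
Running sum: 116
+ 21 = 137
+ 109 = 246
+ 65 = 311
Total duration: 311 minutes
That is 5 hours and 11 minutes

311


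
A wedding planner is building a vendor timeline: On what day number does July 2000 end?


Month: July
Year: 2000
July is a 31-day month
Total: 31 days

31


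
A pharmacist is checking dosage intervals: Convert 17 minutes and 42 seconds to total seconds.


Minutes: 17
Extra seconds: 42
Seconds per minute: 60
Minutes to seconds: 17 x 60 = 1020
Total: 1020 + 42 = 1062

1062


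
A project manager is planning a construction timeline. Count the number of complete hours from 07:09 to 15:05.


Start: 07:09
End: 15:05
Hour difference: 15 - 7 = 8 hours
Minute difference: 5 - 9 = -4 minutes
Total minutes: 476
Complete hours: 476 / 60 = 7 (remainder 56)

7


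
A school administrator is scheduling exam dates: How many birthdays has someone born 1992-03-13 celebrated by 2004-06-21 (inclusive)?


Birth: 1992-03-13
Reference: 2004-06-21
Year difference: 2004 - 1992 = 12
Has birthday (03-13) occurred by 06-21? Yes
Age in full years: 12

12


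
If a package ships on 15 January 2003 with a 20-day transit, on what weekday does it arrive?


Start: 2003-01-15 (Wednesday)
Step 1 - find target date: add 20 days
  2003-01-15 + 20 days = 2003-02-04
Step 2 - day of week:
  20 mod 7 = 6
  Wednesday + 6 days -> Tuesday
Result: Tuesday (2003-02-04)

Tuesday


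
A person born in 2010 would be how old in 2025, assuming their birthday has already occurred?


Birth year: 2010
Current year: 2025
Age = current year - birth year
Age = 2025 - 2010 = 15

15


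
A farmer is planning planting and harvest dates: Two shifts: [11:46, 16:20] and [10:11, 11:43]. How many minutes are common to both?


Interval A: [706, 980] minutes from midnight
Interval B: [611, 703] minutes from midnight
Overlap start = max(706, 611) = 706
Overlap end = min(980, 703) = 703
End <= start, so the intervals do not overlap: 0 minutes

0
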